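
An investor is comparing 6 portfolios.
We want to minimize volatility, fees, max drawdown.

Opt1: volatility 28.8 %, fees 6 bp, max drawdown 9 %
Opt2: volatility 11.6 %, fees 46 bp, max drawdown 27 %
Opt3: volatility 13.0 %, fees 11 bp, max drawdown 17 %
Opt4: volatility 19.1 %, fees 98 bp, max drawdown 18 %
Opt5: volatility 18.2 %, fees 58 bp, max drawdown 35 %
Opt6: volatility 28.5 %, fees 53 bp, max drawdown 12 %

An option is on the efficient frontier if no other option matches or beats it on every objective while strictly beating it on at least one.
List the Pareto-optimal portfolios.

Opt1: not dominated (best fees).
Opt2: not dominated (best volatility).
Opt3: not dominated.
Opt4: dominated by Opt3 (volatility 13.0≤19.1, fees 11≤98, max drawdown 17≤18).
Opt5: dominated by Opt2 (volatility 11.6≤18.2, fees 46≤58, max drawdown 27≤35).
Opt6: not dominated.

Opt1, Opt2, Opt3, Opt6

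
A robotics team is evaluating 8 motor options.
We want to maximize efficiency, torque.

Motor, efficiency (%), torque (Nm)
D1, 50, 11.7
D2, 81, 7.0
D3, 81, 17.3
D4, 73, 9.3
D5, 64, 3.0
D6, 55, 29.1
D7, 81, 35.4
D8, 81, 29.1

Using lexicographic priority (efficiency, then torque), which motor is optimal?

First maximize efficiency: best is 81, kept {D2, D3, D7, D8}.
Then maximize torque: best is 35.4, kept {D7}.

D7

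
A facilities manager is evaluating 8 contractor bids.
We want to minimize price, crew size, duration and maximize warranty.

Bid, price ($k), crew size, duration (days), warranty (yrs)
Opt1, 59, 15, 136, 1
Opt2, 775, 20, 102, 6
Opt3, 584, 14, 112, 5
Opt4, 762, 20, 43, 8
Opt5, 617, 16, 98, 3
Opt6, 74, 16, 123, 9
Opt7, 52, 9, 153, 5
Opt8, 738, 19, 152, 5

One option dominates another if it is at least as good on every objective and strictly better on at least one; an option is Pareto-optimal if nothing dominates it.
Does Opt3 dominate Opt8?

Opt3 vs Opt8: price 584≤738, crew size 14≤19, duration 112≤152, warranty 5≥5 — Opt3 is at least as good on every objective with at least one strict improvement.

Yes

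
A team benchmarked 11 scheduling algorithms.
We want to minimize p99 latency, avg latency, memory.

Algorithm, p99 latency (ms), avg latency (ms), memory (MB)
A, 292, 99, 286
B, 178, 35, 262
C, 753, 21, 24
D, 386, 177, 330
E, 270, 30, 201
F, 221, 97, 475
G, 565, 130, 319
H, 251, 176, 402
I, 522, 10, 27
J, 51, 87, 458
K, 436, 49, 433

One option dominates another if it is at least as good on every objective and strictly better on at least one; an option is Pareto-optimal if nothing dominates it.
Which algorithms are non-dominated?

A: dominated by B (p99 latency 178≤292, avg latency 35≤99, memory 262≤286).
B: not dominated.
C: not dominated (best memory).
D: dominated by A (p99 latency 292≤386, avg latency 99≤177, memory 286≤330).
E: not dominated.
F: dominated by B (p99 latency 178≤221, avg latency 35≤97, memory 262≤475).
G: dominated by A (p99 latency 292≤565, avg latency 99≤130, memory 286≤319).
H: dominated by B (p99 latency 178≤251, avg latency 35≤176, memory 262≤402).
I: not dominated (best avg latency).
J: not dominated (best p99 latency).
K: dominated by B (p99 latency 178≤436, avg latency 35≤49, memory 262≤433).

B, C, E, I, J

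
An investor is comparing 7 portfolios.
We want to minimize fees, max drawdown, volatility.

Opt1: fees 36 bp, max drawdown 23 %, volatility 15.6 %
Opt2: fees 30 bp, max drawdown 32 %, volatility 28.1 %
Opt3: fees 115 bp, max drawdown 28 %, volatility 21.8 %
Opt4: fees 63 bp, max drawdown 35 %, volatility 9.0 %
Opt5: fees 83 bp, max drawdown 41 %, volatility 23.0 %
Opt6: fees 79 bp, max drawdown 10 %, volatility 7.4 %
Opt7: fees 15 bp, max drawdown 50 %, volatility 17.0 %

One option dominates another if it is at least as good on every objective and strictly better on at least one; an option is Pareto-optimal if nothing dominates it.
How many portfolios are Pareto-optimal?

Opt1: not dominated.
Opt2: not dominated.
Opt3: dominated by Opt1 (fees 36≤115, max drawdown 23≤28, volatility 15.6≤21.8).
Opt4: not dominated.
Opt5: dominated by Opt1 (fees 36≤83, max drawdown 23≤41, volatility 15.6≤23.0).
Opt6: not dominated (best max drawdown).
Opt7: not dominated (best fees).
Pareto-optimal: Opt1, Opt2, Opt4, Opt6, Opt7 → 5.

5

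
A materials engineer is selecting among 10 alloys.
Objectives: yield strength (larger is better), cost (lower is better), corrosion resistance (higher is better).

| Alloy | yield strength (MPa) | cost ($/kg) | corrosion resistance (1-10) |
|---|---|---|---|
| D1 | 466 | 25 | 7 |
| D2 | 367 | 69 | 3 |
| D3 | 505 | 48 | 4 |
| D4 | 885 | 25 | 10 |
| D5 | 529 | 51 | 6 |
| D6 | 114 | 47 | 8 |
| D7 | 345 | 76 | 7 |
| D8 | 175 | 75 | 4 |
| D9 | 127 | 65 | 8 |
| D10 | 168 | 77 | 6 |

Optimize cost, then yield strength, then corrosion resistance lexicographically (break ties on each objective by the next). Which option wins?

First minimize cost: best is 25, kept {D1, D4}.
Then maximize yield strength: best is 885, kept {D4}.

D4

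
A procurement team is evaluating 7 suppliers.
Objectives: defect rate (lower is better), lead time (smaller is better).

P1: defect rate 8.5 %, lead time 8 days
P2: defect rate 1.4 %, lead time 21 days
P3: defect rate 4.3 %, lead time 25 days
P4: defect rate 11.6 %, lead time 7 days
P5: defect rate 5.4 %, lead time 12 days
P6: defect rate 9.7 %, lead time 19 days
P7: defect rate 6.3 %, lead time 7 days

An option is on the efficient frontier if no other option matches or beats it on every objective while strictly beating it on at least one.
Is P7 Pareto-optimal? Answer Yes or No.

P1: worse on defect rate (8.5 vs 6.3).
P2: worse on lead time (21 vs 7).
P3: worse on lead time (25 vs 7).
P4: worse on defect rate (11.6 vs 6.3).
P5: worse on lead time (12 vs 7).
P6: worse on defect rate (9.7 vs 6.3).
No option is at least as good as P7 on every objective and strictly better on one.

Yes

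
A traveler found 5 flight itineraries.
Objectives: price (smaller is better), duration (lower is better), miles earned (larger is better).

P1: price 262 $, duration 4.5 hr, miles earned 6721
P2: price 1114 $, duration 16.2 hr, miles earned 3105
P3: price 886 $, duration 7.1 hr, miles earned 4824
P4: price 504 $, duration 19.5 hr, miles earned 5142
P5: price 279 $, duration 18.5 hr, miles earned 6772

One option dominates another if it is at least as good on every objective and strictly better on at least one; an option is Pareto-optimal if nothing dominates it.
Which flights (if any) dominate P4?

P1: price 262≤504, duration 4.5≤19.5, miles earned 6721≥5142 — dominates P4.
P5: price 279≤504, duration 18.5≤19.5, miles earned 6772≥5142 — dominates P4.
Others (P2, P3) are each worse than P4 on at least one objective.

P1, P5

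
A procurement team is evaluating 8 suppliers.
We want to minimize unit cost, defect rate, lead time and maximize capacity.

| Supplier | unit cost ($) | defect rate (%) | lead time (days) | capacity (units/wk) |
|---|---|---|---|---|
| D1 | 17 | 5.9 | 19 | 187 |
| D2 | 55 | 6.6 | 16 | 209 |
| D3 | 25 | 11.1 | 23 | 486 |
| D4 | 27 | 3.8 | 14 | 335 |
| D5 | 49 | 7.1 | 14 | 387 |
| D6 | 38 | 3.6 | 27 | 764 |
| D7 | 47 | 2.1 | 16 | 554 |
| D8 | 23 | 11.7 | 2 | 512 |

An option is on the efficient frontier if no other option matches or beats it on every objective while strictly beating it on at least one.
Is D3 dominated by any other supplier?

No

D1: worse on capacity (187 vs 486).
D2: worse on unit cost (55 vs 25).
D4: worse on unit cost (27 vs 25).
D5: worse on unit cost (49 vs 25).
D6: worse on unit cost (38 vs 25).
D7: worse on unit cost (47 vs 25).
D8: worse on defect rate (11.7 vs 11.1).
No option is at least as good as D3 on every objective and strictly better on one.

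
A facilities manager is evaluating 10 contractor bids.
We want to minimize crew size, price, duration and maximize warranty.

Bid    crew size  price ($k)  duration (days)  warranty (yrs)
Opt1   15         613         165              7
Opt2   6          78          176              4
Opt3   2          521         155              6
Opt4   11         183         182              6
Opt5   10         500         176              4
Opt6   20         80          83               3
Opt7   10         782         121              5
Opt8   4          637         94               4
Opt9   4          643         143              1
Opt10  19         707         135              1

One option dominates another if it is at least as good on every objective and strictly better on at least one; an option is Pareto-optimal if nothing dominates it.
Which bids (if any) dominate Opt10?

Opt8

Opt8: crew size 4≤19, price 637≤707, duration 94≤135, warranty 4≥1 — dominates Opt10.
Others (Opt1, Opt2, Opt3, Opt4, Opt5, Opt6, Opt7, Opt9) are each worse than Opt10 on at least one objective.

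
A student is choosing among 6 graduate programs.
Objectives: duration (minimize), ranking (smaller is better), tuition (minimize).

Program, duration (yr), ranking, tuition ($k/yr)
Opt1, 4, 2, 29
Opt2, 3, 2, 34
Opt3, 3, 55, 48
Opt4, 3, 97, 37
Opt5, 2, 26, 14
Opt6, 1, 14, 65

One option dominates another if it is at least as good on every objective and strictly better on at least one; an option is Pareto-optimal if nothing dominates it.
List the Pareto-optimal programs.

Opt1: not dominated.
Opt2: not dominated.
Opt3: dominated by Opt2 (duration 3≤3, ranking 2≤55, tuition 34≤48).
Opt4: dominated by Opt2 (duration 3≤3, ranking 2≤97, tuition 34≤37).
Opt5: not dominated (best tuition).
Opt6: not dominated (best duration).

Opt1, Opt2, Opt5, Opt6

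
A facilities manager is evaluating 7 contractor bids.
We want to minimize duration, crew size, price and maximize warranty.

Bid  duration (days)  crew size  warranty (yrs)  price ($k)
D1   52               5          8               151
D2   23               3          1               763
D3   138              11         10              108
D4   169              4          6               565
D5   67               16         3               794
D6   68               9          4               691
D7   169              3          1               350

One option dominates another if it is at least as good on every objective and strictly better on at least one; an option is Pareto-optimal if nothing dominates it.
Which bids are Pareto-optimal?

D1: not dominated.
D2: not dominated (best duration).
D3: not dominated (best warranty).
D4: not dominated.
D5: dominated by D1 (duration 52≤67, crew size 5≤16, warranty 8≥3, price 151≤794).
D6: dominated by D1 (duration 52≤68, crew size 5≤9, warranty 8≥4, price 151≤691).
D7: not dominated.

D1, D2, D3, D4, D7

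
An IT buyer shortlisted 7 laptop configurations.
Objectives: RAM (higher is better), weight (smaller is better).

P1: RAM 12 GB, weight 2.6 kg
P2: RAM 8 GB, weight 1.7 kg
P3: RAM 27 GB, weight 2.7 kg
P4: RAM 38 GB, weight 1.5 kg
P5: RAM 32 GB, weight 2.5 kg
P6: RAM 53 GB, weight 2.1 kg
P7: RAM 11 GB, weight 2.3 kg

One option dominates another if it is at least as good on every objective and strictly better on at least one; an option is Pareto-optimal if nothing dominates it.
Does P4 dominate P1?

Yes

P4 vs P1: RAM 38≥12, weight 1.5≤2.6 — P4 is at least as good on every objective with at least one strict improvement.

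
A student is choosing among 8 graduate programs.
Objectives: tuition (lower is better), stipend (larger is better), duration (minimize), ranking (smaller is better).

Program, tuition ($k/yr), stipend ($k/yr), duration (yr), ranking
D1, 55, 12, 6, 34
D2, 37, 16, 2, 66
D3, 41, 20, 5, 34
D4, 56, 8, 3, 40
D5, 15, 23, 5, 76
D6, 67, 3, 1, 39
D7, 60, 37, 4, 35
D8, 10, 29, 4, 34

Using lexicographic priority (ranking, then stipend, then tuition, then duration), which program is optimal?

D8

First minimize ranking: best is 34, kept {D1, D3, D8}.
Then maximize stipend: best is 29, kept {D8}.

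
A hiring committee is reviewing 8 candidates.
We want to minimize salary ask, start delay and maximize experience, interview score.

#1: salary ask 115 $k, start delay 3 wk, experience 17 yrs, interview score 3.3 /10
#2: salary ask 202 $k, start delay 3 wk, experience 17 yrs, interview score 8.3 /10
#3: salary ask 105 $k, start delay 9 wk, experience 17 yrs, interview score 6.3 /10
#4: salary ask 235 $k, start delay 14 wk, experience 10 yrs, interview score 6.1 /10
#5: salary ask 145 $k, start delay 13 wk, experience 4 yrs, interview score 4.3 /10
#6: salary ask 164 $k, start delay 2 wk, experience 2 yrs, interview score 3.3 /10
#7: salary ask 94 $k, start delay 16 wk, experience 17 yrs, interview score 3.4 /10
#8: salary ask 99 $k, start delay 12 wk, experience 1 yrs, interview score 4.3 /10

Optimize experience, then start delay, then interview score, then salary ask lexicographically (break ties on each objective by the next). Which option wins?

First maximize experience: best is 17, kept {#1, #2, #3, #7}.
Then minimize start delay: best is 3, kept {#1, #2}.
Then maximize interview score: best is 8.3, kept {#2}.

#2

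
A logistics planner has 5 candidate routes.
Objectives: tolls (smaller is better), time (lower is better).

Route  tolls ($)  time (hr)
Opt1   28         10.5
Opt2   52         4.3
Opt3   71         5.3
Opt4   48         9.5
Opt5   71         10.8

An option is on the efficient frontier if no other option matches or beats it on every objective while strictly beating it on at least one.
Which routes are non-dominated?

Opt1: not dominated (best tolls).
Opt2: not dominated (best time).
Opt3: dominated by Opt2 (tolls 52≤71, time 4.3≤5.3).
Opt4: not dominated.
Opt5: dominated by Opt1 (tolls 28≤71, time 10.5≤10.8).

Opt1, Opt2, Opt4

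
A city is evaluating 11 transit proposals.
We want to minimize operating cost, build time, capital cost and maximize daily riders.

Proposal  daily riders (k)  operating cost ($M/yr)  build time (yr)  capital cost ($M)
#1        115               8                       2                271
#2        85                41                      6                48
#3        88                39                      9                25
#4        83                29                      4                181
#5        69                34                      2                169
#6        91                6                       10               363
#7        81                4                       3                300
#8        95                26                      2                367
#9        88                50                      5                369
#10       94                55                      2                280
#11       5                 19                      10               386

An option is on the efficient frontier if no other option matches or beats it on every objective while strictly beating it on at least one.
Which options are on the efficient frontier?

#1: not dominated (best daily riders).
#2: not dominated.
#3: not dominated (best capital cost).
#4: not dominated.
#5: not dominated.
#6: not dominated.
#7: not dominated (best operating cost).
#8: dominated by #1 (daily riders 115≥95, operating cost 8≤26, build time 2≤2, capital cost 271≤367).
#9: dominated by #1 (daily riders 115≥88, operating cost 8≤50, build time 2≤5, capital cost 271≤369).
#10: dominated by #1 (daily riders 115≥94, operating cost 8≤55, build time 2≤2, capital cost 271≤280).
#11: dominated by #1 (daily riders 115≥5, operating cost 8≤19, build time 2≤10, capital cost 271≤386).

#1, #2, #3, #4, #5, #6, #7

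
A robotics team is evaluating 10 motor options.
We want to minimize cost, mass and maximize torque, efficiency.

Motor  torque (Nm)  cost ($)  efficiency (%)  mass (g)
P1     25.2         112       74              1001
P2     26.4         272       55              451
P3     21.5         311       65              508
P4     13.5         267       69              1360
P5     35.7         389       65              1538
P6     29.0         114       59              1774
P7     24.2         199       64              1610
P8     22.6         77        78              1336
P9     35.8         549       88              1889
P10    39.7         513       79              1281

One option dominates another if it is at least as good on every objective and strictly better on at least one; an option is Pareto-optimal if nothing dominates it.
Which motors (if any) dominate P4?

P1: torque 25.2≥13.5, cost 112≤267, efficiency 74≥69, mass 1001≤1360 — dominates P4.
P8: torque 22.6≥13.5, cost 77≤267, efficiency 78≥69, mass 1336≤1360 — dominates P4.
Others (P2, P3, P5, P6, P7, P9, P10) are each worse than P4 on at least one objective.

P1, P8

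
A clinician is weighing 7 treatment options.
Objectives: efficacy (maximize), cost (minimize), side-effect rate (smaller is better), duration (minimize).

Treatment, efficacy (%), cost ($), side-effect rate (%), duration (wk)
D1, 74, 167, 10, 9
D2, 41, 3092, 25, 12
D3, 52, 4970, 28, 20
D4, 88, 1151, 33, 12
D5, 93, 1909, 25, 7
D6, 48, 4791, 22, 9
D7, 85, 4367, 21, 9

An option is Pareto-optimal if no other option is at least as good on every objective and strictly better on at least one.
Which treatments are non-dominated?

D1: not dominated (best cost).
D2: dominated by D1 (efficacy 74≥41, cost 167≤3092, side-effect rate 10≤25, duration 9≤12).
D3: dominated by D1 (efficacy 74≥52, cost 167≤4970, side-effect rate 10≤28, duration 9≤20).
D4: not dominated.
D5: not dominated (best efficacy).
D6: dominated by D1 (efficacy 74≥48, cost 167≤4791, side-effect rate 10≤22, duration 9≤9).
D7: not dominated.

D1, D4, D5, D7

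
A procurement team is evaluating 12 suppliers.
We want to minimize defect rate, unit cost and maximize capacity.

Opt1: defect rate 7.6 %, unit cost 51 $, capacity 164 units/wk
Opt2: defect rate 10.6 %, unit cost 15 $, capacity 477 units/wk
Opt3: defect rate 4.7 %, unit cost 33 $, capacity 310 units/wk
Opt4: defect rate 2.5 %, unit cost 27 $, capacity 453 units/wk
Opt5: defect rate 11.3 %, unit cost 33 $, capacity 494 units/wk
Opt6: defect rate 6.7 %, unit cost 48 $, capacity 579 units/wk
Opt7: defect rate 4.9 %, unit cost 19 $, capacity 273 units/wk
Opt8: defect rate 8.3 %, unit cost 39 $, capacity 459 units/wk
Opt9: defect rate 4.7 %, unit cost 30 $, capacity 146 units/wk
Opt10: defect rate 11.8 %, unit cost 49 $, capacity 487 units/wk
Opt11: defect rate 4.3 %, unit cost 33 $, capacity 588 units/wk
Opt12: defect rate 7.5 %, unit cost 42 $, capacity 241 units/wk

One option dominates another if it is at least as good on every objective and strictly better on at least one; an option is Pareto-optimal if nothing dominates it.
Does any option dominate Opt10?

Yes

Opt5 vs Opt10: defect rate 11.3≤11.8, unit cost 33≤49, capacity 494≥487 — Opt5 is at least as good on every objective and strictly better on at least one, so Opt5 dominates Opt10.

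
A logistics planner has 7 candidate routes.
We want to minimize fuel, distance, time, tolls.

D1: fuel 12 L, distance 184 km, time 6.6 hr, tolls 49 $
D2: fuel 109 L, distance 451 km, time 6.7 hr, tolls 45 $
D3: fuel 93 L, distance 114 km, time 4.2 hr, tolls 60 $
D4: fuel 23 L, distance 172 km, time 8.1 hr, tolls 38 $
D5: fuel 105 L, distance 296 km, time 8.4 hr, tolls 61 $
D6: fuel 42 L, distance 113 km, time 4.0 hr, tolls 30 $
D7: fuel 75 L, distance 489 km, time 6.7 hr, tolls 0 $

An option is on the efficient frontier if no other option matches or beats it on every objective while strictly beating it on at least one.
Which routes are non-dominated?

D1, D4, D6, D7

D1: not dominated (best fuel).
D2: dominated by D6 (fuel 42≤109, distance 113≤451, time 4.0≤6.7, tolls 30≤45).
D3: dominated by D6 (fuel 42≤93, distance 113≤114, time 4.0≤4.2, tolls 30≤60).
D4: not dominated.
D5: dominated by D1 (fuel 12≤105, distance 184≤296, time 6.6≤8.4, tolls 49≤61).
D6: not dominated (best distance).
D7: not dominated (best tolls).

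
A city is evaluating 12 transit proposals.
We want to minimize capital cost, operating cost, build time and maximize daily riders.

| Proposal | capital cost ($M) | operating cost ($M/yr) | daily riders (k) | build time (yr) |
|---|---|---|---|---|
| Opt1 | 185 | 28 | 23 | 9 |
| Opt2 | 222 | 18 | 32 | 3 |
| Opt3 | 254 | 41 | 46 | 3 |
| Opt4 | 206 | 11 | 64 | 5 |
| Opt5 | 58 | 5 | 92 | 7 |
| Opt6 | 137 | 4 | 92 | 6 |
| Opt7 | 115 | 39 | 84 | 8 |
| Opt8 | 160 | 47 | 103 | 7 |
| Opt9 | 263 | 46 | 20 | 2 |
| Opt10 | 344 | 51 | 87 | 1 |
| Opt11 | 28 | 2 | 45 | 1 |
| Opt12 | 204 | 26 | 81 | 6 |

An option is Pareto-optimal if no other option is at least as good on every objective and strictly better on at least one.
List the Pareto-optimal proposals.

Opt3, Opt4, Opt5, Opt6, Opt8, Opt10, Opt11

Opt1: dominated by Opt5 (capital cost 58≤185, operating cost 5≤28, daily riders 92≥23, build time 7≤9).
Opt2: dominated by Opt11 (capital cost 28≤222, operating cost 2≤18, daily riders 45≥32, build time 1≤3).
Opt3: not dominated.
Opt4: not dominated.
Opt5: not dominated.
Opt6: not dominated.
Opt7: dominated by Opt5 (capital cost 58≤115, operating cost 5≤39, daily riders 92≥84, build time 7≤8).
Opt8: not dominated (best daily riders).
Opt9: dominated by Opt11 (capital cost 28≤263, operating cost 2≤46, daily riders 45≥20, build time 1≤2).
Opt10: not dominated.
Opt11: not dominated (best capital cost).
Opt12: dominated by Opt6 (capital cost 137≤204, operating cost 4≤26, daily riders 92≥81, build time 6≤6).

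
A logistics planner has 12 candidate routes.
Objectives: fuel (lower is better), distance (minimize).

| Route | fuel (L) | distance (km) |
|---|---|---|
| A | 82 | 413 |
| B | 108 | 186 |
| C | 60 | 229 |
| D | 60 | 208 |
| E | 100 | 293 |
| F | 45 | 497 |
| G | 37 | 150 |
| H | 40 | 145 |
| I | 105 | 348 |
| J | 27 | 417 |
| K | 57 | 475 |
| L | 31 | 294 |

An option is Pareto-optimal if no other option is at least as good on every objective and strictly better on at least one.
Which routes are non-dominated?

G, H, J, L

A: dominated by C (fuel 60≤82, distance 229≤413).
B: dominated by G (fuel 37≤108, distance 150≤186).
C: dominated by D (fuel 60≤60, distance 208≤229).
D: dominated by G (fuel 37≤60, distance 150≤208).
E: dominated by C (fuel 60≤100, distance 229≤293).
F: dominated by G (fuel 37≤45, distance 150≤497).
G: not dominated.
H: not dominated (best distance).
I: dominated by C (fuel 60≤105, distance 229≤348).
J: not dominated (best fuel).
K: dominated by G (fuel 37≤57, distance 150≤475).
L: not dominated.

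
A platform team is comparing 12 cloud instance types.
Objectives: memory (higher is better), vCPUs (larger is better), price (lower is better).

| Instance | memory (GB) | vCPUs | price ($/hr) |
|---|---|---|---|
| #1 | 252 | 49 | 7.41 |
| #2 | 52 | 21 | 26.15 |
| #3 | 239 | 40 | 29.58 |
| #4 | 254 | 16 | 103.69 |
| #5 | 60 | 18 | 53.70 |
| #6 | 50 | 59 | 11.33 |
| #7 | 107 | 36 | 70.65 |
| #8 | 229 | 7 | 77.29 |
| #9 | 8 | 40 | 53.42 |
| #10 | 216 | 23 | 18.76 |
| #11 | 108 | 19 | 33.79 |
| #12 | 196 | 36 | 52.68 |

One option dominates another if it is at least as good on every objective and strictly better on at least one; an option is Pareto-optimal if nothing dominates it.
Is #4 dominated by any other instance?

#1: worse on memory (252 vs 254).
#2: worse on memory (52 vs 254).
#3: worse on memory (239 vs 254).
#5: worse on memory (60 vs 254).
#6: worse on memory (50 vs 254).
#7: worse on memory (107 vs 254).
#8: worse on memory (229 vs 254).
#9: worse on memory (8 vs 254).
#10: worse on memory (216 vs 254).
#11: worse on memory (108 vs 254).
#12: worse on memory (196 vs 254).
No option is at least as good as #4 on every objective and strictly better on one.

No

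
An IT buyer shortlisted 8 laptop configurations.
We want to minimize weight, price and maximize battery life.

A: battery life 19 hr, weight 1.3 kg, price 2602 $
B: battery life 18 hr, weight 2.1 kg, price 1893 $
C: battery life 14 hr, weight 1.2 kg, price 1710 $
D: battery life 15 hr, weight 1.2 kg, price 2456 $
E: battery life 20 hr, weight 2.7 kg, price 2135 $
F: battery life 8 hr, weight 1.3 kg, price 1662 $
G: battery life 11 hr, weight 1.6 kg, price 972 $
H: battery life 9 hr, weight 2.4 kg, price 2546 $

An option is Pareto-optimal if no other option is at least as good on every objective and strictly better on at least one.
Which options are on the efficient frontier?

A: not dominated.
B: not dominated.
C: not dominated.
D: not dominated.
E: not dominated (best battery life).
F: not dominated.
G: not dominated (best price).
H: dominated by B (battery life 18≥9, weight 2.1≤2.4, price 1893≤2546).

A, B, C, D, E, F, G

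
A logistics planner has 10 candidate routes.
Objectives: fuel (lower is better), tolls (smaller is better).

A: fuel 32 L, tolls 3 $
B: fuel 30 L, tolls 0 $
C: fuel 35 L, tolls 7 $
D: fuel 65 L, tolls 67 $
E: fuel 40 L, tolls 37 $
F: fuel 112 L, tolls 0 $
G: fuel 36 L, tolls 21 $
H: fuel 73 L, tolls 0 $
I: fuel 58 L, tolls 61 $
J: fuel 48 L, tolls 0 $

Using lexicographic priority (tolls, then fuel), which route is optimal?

First minimize tolls: best is 0, kept {B, F, H, J}.
Then minimize fuel: best is 30, kept {B}.

B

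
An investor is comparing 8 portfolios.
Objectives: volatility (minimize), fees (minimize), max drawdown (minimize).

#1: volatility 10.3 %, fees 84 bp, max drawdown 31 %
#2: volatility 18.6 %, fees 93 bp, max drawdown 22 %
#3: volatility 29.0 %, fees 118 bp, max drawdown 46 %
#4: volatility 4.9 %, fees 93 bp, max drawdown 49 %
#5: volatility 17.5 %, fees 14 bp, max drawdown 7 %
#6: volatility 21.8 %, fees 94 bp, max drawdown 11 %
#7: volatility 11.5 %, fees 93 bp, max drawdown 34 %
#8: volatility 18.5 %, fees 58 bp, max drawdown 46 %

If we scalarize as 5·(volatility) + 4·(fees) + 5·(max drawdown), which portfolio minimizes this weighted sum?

#5

#1: 5·10.3 + 4·84 + 5·31 = 542.5
#2: 5·18.6 + 4·93 + 5·22 = 575.0
#3: 5·29.0 + 4·118 + 5·46 = 847.0
#4: 5·4.9 + 4·93 + 5·49 = 641.5
#5: 5·17.5 + 4·14 + 5·7 = 178.5
#6: 5·21.8 + 4·94 + 5·11 = 540.0
#7: 5·11.5 + 4·93 + 5·34 = 599.5
#8: 5·18.5 + 4·58 + 5·46 = 554.5
Lowest: #5 at 178.5.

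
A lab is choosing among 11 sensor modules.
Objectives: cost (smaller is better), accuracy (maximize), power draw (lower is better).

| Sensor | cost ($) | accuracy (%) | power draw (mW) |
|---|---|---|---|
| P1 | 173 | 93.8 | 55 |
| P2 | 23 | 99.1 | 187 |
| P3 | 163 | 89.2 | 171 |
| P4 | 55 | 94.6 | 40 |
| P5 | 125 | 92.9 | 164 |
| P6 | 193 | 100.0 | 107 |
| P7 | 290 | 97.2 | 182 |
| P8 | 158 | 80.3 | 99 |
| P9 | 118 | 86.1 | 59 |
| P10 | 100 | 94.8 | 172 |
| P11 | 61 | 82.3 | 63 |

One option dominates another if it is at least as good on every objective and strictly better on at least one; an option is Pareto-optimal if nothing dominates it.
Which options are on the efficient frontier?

P1: dominated by P4 (cost 55≤173, accuracy 94.6≥93.8, power draw 40≤55).
P2: not dominated (best cost).
P3: dominated by P4 (cost 55≤163, accuracy 94.6≥89.2, power draw 40≤171).
P4: not dominated (best power draw).
P5: dominated by P4 (cost 55≤125, accuracy 94.6≥92.9, power draw 40≤164).
P6: not dominated (best accuracy).
P7: dominated by P6 (cost 193≤290, accuracy 100.0≥97.2, power draw 107≤182).
P8: dominated by P4 (cost 55≤158, accuracy 94.6≥80.3, power draw 40≤99).
P9: dominated by P4 (cost 55≤118, accuracy 94.6≥86.1, power draw 40≤59).
P10: not dominated.
P11: dominated by P4 (cost 55≤61, accuracy 94.6≥82.3, power draw 40≤63).

P2, P4, P6, P10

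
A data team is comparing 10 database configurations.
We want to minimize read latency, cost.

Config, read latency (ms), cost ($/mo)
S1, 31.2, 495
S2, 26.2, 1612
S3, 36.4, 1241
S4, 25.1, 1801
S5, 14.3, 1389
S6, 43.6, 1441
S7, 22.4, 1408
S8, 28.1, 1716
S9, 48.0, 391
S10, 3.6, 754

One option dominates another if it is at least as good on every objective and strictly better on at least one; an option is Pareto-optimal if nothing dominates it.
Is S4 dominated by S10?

S10 vs S4: read latency 3.6≤25.1, cost 754≤1801 — S10 is at least as good on every objective with at least one strict improvement.

Yes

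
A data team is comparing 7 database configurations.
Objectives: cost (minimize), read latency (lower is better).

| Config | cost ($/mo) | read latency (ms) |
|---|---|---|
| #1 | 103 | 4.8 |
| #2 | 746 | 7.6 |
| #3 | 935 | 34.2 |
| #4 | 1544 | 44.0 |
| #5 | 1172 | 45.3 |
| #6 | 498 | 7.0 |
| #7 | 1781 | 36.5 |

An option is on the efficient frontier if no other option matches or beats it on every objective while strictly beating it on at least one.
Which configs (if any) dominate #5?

#1, #2, #3, #6

#1: cost 103≤1172, read latency 4.8≤45.3 — dominates #5.
#2: cost 746≤1172, read latency 7.6≤45.3 — dominates #5.
#3: cost 935≤1172, read latency 34.2≤45.3 — dominates #5.
#6: cost 498≤1172, read latency 7.0≤45.3 — dominates #5.
Others (#4, #7) are each worse than #5 on at least one objective.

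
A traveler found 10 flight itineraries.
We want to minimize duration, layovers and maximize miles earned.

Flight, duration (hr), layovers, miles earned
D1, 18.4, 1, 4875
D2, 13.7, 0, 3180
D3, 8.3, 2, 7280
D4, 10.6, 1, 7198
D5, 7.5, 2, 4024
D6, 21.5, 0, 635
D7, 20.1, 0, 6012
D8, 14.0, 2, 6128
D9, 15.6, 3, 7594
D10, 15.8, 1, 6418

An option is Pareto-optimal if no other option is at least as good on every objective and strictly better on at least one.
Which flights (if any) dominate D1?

D4: duration 10.6≤18.4, layovers 1≤1, miles earned 7198≥4875 — dominates D1.
D10: duration 15.8≤18.4, layovers 1≤1, miles earned 6418≥4875 — dominates D1.
Others (D2, D3, D5, D6, D7, D8, D9) are each worse than D1 on at least one objective.

D4, D10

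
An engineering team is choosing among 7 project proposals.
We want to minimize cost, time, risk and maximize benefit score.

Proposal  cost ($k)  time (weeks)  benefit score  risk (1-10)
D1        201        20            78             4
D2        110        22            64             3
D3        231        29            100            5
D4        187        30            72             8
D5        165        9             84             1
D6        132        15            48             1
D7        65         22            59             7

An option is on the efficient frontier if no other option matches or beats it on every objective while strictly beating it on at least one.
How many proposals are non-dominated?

5

D1: dominated by D5 (cost 165≤201, time 9≤20, benefit score 84≥78, risk 1≤4).
D2: not dominated.
D3: not dominated (best benefit score).
D4: dominated by D5 (cost 165≤187, time 9≤30, benefit score 84≥72, risk 1≤8).
D5: not dominated (best time).
D6: not dominated.
D7: not dominated (best cost).
Pareto-optimal: D2, D3, D5, D6, D7 → 5.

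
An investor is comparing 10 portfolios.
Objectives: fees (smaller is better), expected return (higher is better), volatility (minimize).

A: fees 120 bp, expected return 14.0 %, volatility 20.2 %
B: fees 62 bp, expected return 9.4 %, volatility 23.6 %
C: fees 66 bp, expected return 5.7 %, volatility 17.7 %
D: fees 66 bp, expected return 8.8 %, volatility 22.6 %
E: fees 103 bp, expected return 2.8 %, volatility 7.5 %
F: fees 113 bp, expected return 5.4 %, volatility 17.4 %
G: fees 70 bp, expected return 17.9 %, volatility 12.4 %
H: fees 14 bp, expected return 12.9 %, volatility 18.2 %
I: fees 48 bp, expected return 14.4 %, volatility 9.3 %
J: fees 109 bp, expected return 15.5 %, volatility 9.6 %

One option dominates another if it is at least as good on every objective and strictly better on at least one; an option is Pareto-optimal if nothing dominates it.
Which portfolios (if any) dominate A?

G, I, J

G: fees 70≤120, expected return 17.9≥14.0, volatility 12.4≤20.2 — dominates A.
I: fees 48≤120, expected return 14.4≥14.0, volatility 9.3≤20.2 — dominates A.
J: fees 109≤120, expected return 15.5≥14.0, volatility 9.6≤20.2 — dominates A.
Others (B, C, D, E, F, H) are each worse than A on at least one objective.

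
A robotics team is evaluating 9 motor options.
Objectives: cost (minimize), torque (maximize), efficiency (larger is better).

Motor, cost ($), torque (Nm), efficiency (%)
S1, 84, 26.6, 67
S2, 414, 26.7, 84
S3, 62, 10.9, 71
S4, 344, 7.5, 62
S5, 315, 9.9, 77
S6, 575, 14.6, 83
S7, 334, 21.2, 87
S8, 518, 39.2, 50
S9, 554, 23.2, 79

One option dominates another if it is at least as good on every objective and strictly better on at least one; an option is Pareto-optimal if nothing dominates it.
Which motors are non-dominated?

S1, S2, S3, S5, S7, S8

S1: not dominated.
S2: not dominated.
S3: not dominated (best cost).
S4: dominated by S1 (cost 84≤344, torque 26.6≥7.5, efficiency 67≥62).
S5: not dominated.
S6: dominated by S2 (cost 414≤575, torque 26.7≥14.6, efficiency 84≥83).
S7: not dominated (best efficiency).
S8: not dominated (best torque).
S9: dominated by S2 (cost 414≤554, torque 26.7≥23.2, efficiency 84≥79).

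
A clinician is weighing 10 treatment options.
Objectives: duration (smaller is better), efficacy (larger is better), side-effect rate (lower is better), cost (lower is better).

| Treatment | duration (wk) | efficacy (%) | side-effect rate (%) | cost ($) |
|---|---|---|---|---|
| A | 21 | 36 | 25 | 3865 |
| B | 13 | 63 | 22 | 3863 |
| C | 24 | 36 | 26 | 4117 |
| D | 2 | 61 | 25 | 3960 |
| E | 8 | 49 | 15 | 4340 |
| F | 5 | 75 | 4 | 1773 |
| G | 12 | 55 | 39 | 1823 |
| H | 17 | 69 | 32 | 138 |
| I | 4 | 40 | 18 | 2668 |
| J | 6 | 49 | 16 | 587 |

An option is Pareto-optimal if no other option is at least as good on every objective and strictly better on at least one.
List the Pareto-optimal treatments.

A: dominated by B (duration 13≤21, efficacy 63≥36, side-effect rate 22≤25, cost 3863≤3865).
B: dominated by F (duration 5≤13, efficacy 75≥63, side-effect rate 4≤22, cost 1773≤3863).
C: dominated by A (duration 21≤24, efficacy 36≥36, side-effect rate 25≤26, cost 3865≤4117).
D: not dominated (best duration).
E: dominated by F (duration 5≤8, efficacy 75≥49, side-effect rate 4≤15, cost 1773≤4340).
F: not dominated (best efficacy).
G: dominated by F (duration 5≤12, efficacy 75≥55, side-effect rate 4≤39, cost 1773≤1823).
H: not dominated (best cost).
I: not dominated.
J: not dominated.

D, F, H, I, J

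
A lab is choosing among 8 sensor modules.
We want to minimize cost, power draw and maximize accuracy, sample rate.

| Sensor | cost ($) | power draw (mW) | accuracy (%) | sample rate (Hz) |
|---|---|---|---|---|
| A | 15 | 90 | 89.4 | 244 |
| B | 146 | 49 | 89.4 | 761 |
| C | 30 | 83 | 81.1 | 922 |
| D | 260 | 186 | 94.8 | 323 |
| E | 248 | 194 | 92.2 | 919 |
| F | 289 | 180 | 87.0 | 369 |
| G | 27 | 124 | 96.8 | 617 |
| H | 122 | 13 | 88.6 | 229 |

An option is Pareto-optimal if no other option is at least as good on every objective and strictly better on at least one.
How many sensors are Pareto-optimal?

A: not dominated (best cost).
B: not dominated.
C: not dominated (best sample rate).
D: dominated by G (cost 27≤260, power draw 124≤186, accuracy 96.8≥94.8, sample rate 617≥323).
E: not dominated.
F: dominated by B (cost 146≤289, power draw 49≤180, accuracy 89.4≥87.0, sample rate 761≥369).
G: not dominated (best accuracy).
H: not dominated (best power draw).
Pareto-optimal: A, B, C, E, G, H → 6.

6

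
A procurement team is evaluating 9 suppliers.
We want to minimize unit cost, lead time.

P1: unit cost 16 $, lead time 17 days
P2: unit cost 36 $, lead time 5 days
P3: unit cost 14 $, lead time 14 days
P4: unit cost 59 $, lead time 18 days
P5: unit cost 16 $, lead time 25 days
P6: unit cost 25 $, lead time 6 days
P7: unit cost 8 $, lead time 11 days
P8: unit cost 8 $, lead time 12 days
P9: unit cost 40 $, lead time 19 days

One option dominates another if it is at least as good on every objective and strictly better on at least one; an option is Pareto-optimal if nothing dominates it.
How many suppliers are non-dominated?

P1: dominated by P3 (unit cost 14≤16, lead time 14≤17).
P2: not dominated (best lead time).
P3: dominated by P7 (unit cost 8≤14, lead time 11≤14).
P4: dominated by P1 (unit cost 16≤59, lead time 17≤18).
P5: dominated by P1 (unit cost 16≤16, lead time 17≤25).
P6: not dominated.
P7: not dominated.
P8: dominated by P7 (unit cost 8≤8, lead time 11≤12).
P9: dominated by P1 (unit cost 16≤40, lead time 17≤19).
Pareto-optimal: P2, P6, P7 → 3.

3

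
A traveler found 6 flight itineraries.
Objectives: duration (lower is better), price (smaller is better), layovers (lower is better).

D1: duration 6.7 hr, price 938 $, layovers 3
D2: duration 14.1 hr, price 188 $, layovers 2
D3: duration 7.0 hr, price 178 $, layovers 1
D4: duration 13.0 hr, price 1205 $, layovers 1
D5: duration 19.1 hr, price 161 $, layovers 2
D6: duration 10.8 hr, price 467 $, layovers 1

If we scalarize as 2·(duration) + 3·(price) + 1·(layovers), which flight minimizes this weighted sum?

D1: 2·6.7 + 3·938 + 1·3 = 2830.4
D2: 2·14.1 + 3·188 + 1·2 = 594.2
D3: 2·7.0 + 3·178 + 1·1 = 549.0
D4: 2·13.0 + 3·1205 + 1·1 = 3642.0
D5: 2·19.1 + 3·161 + 1·2 = 523.2
D6: 2·10.8 + 3·467 + 1·1 = 1423.6
Lowest: D5 at 523.2.

D5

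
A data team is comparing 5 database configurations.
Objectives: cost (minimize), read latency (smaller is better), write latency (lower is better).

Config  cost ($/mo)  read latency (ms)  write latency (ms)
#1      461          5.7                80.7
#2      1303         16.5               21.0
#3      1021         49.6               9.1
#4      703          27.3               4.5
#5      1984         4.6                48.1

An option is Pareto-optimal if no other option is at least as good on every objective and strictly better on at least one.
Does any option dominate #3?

Yes

#4 vs #3: cost 703≤1021, read latency 27.3≤49.6, write latency 4.5≤9.1 — #4 is at least as good on every objective and strictly better on at least one, so #4 dominates #3.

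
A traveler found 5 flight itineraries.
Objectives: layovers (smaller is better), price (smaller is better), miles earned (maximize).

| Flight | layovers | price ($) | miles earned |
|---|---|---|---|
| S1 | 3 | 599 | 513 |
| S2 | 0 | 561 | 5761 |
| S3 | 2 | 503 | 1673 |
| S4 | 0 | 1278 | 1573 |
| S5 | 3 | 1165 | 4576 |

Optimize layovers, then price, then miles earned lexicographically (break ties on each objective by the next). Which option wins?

S2

First minimize layovers: best is 0, kept {S2, S4}.
Then minimize price: best is 561, kept {S2}.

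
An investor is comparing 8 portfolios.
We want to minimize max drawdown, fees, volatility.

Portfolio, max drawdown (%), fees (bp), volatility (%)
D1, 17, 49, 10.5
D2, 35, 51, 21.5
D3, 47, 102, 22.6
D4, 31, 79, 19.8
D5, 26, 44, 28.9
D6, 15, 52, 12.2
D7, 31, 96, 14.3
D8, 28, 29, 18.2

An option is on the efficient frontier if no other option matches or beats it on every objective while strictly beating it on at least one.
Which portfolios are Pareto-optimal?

D1: not dominated (best volatility).
D2: dominated by D1 (max drawdown 17≤35, fees 49≤51, volatility 10.5≤21.5).
D3: dominated by D1 (max drawdown 17≤47, fees 49≤102, volatility 10.5≤22.6).
D4: dominated by D1 (max drawdown 17≤31, fees 49≤79, volatility 10.5≤19.8).
D5: not dominated.
D6: not dominated (best max drawdown).
D7: dominated by D1 (max drawdown 17≤31, fees 49≤96, volatility 10.5≤14.3).
D8: not dominated (best fees).

D1, D5, D6, D8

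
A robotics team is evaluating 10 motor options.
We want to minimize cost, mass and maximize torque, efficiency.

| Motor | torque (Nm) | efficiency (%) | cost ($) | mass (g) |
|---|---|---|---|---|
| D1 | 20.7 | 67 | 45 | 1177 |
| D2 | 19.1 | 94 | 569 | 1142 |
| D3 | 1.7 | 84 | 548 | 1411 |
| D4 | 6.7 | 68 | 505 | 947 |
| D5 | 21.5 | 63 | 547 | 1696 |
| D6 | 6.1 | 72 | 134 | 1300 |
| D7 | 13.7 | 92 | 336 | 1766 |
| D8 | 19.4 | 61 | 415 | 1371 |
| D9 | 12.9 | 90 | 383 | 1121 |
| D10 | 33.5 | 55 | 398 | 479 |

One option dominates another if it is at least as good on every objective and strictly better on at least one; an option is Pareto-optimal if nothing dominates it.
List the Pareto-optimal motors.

D1, D2, D4, D5, D6, D7, D9, D10

D1: not dominated (best cost).
D2: not dominated (best efficiency).
D3: dominated by D9 (torque 12.9≥1.7, efficiency 90≥84, cost 383≤548, mass 1121≤1411).
D4: not dominated.
D5: not dominated.
D6: not dominated.
D7: not dominated.
D8: dominated by D1 (torque 20.7≥19.4, efficiency 67≥61, cost 45≤415, mass 1177≤1371).
D9: not dominated.
D10: not dominated (best torque).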